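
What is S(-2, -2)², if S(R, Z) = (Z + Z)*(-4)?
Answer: 256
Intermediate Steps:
S(R, Z) = -8*Z (S(R, Z) = (2*Z)*(-4) = -8*Z)
S(-2, -2)² = (-8*(-2))² = 16² = 256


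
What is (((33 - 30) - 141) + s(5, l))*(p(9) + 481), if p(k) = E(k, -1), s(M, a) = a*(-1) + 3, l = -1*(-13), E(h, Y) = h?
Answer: -72520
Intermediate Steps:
l = 13
s(M, a) = 3 - a (s(M, a) = -a + 3 = 3 - a)
p(k) = k
(((33 - 30) - 141) + s(5, l))*(p(9) + 481) = (((33 - 30) - 141) + (3 - 1*13))*(9 + 481) = ((3 - 141) + (3 - 13))*490 = (-138 - 10)*490 = -148*490 = -72520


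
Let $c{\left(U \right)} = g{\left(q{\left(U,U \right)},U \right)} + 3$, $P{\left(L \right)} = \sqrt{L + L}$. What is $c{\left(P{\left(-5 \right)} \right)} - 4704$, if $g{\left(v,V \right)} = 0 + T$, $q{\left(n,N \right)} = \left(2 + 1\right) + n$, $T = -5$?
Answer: $-4706$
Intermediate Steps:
$q{\left(n,N \right)} = 3 + n$
$g{\left(v,V \right)} = -5$ ($g{\left(v,V \right)} = 0 - 5 = -5$)
$P{\left(L \right)} = \sqrt{2} \sqrt{L}$ ($P{\left(L \right)} = \sqrt{2 L} = \sqrt{2} \sqrt{L}$)
$c{\left(U \right)} = -2$ ($c{\left(U \right)} = -5 + 3 = -2$)
$c{\left(P{\left(-5 \right)} \right)} - 4704 = -2 - 4704 = -4706$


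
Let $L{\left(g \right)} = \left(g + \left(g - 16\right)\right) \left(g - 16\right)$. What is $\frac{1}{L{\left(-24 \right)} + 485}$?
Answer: $\frac{1}{3045} \approx 0.00032841$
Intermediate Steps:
$L{\left(g \right)} = \left(-16 + g\right) \left(-16 + 2 g\right)$ ($L{\left(g \right)} = \left(g + \left(-16 + g\right)\right) \left(-16 + g\right) = \left(-16 + 2 g\right) \left(-16 + g\right) = \left(-16 + g\right) \left(-16 + 2 g\right)$)
$\frac{1}{L{\left(-24 \right)} + 485} = \frac{1}{\left(256 - -1152 + 2 \left(-24\right)^{2}\right) + 485} = \frac{1}{\left(256 + 1152 + 2 \cdot 576\right) + 485} = \frac{1}{\left(256 + 1152 + 1152\right) + 485} = \frac{1}{2560 + 485} = \frac{1}{3045}$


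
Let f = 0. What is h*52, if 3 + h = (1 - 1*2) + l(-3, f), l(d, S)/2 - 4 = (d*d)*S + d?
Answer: -104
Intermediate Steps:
l(d, S) = 8 + 2*d + 2*S*d**2 (l(d, S) = 8 + 2*((d*d)*S + d) = 8 + 2*(d**2*S + d) = 8 + 2*(S*d**2 + d) = 8 + 2*(d + S*d**2) = 8 + (2*d + 2*S*d**2) = 8 + 2*d + 2*S*d**2)
h = -2 (h = -3 + ((1 - 1*2) + (8 + 2*(-3) + 2*0*(-3)**2)) = -3 + ((1 - 2) + (8 - 6 + 2*0*9)) = -3 + (-1 + (8 - 6 + 0)) = -3 + (-1 + 2) = -3 + 1 = -2)
h*52 = -2*52 = -104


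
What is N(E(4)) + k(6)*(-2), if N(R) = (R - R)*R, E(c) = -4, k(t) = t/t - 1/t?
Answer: -5/3 ≈ -1.6667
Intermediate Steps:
k(t) = 1 - 1/t
N(R) = 0 (N(R) = 0*R = 0)
N(E(4)) + k(6)*(-2) = 0 + ((-1 + 6)/6)*(-2) = 0 + ((⅙)*5)*(-2) = 0 + (⅚)*(-2) = 0 - 5/3 = -5/3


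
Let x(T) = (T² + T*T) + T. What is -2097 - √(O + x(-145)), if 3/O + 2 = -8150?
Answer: -2097 - √696200277166/4076 ≈ -2301.7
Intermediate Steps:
O = -3/8152 (O = 3/(-2 - 8150) = 3/(-8152) = 3*(-1/8152) = -3/8152 ≈ -0.00036801)
x(T) = T + 2*T² (x(T) = (T² + T²) + T = 2*T² + T = T + 2*T²)
-2097 - √(O + x(-145)) = -2097 - √(-3/8152 - 145*(1 + 2*(-145))) = -2097 - √(-3/8152 - 145*(1 - 290)) = -2097 - √(-3/8152 - 145*(-289)) = -2097 - √(-3/8152 + 41905) = -2097 - √(341609557/8152) = -2097 - √696200277166/4076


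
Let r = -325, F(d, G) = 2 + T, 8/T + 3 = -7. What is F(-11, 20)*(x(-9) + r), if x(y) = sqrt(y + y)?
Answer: -390 + 18*I*sqrt(2)/5 ≈ -390.0 + 5.0912*I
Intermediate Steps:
T = -4/5 (T = 8/(-3 - 7) = 8/(-10) = 8*(-1/10) = -4/5 ≈ -0.80000)
x(y) = sqrt(2)*sqrt(y) (x(y) = sqrt(2*y) = sqrt(2)*sqrt(y))
F(d, G) = 6/5 (F(d, G) = 2 - 4/5 = 6/5)
F(-11, 20)*(x(-9) + r) = 6*(sqrt(2)*sqrt(-9) - 325)/5 = 6*(sqrt(2)*(3*I) - 325)/5 = 6*(3*I*sqrt(2) - 325)/5 = 6*(-325 + 3*I*sqrt(2))/5 = -390 + 18*I*sqrt(2)/5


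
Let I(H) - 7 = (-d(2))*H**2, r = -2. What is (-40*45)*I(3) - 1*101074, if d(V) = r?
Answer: -146074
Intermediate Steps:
d(V) = -2
I(H) = 7 + 2*H**2 (I(H) = 7 + (-1*(-2))*H**2 = 7 + 2*H**2)
(-40*45)*I(3) - 1*101074 = (-40*45)*(7 + 2*3**2) - 1*101074 = -1800*(7 + 2*9) - 101074 = -1800*(7 + 18) - 101074 = -1800*25 - 101074 = -45000 - 101074 = -146074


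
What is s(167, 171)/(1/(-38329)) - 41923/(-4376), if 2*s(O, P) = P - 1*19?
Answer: -12747263581/4376 ≈ -2.9130e+6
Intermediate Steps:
s(O, P) = -19/2 + P/2 (s(O, P) = (P - 1*19)/2 = (P - 19)/2 = (-19 + P)/2 = -19/2 + P/2)
s(167, 171)/(1/(-38329)) - 41923/(-4376) = (-19/2 + (1/2)*171)/(1/(-38329)) - 41923/(-4376) = (-19/2 + 171/2)/(-1/38329) - 41923*(-1/4376) = 76*(-38329) + 41923/4376 = -2913004 + 41923/4376 = -12747263581/4376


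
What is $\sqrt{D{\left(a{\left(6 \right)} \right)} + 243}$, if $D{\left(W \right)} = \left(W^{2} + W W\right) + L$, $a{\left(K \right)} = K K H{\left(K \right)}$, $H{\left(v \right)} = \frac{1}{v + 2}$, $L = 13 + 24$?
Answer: $\frac{\sqrt{1282}}{2} \approx 17.903$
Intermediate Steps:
$L = 37$
$H{\left(v \right)} = \frac{1}{2 + v}$
$a{\left(K \right)} = \frac{K^{2}}{2 + K}$ ($a{\left(K \right)} = \frac{K K}{2 + K} = \frac{K^{2}}{2 + K}$)
$D{\left(W \right)} = 37 + 2 W^{2}$ ($D{\left(W \right)} = \left(W^{2} + W W\right) + 37 = \left(W^{2} + W^{2}\right) + 37 = 2 W^{2} + 37 = 37 + 2 W^{2}$)
$\sqrt{D{\left(a{\left(6 \right)} \right)} + 243} = \sqrt{\left(37 + 2 \left(\frac{6^{2}}{2 + 6}\right)^{2}\right) + 243} = \sqrt{\left(37 + 2 \left(\frac{36}{8}\right)^{2}\right) + 243} = \sqrt{\left(37 + 2 \left(36 \cdot \frac{1}{8}\right)^{2}\right) + 243} = \sqrt{\left(37 + 2 \left(\frac{9}{2}\right)^{2}\right) + 243} = \sqrt{\left(37 + 2 \cdot \frac{81}{4}\right) + 243} = \sqrt{\left(37 + \frac{81}{2}\right) + 243} = \sqrt{\frac{155}{2} + 243} = \sqrt{\frac{641}{2}} = \frac{\sqrt{1282}}{2}$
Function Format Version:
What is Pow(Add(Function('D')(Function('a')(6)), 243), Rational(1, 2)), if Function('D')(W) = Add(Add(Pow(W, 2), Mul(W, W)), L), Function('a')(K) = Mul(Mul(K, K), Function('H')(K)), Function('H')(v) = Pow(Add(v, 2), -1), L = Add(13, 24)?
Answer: Mul(Rational(1, 2), Pow(1282, Rational(1, 2))) ≈ 17.903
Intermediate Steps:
L = 37
Function('H')(v) = Pow(Add(2, v), -1)
Function('a')(K) = Mul(Pow(K, 2), Pow(Add(2, K), -1)) (Function('a')(K) = Mul(Mul(K, K), Pow(Add(2, K), -1)) = Mul(Pow(K, 2), Pow(Add(2, K), -1)))
Function('D')(W) = Add(37, Mul(2, Pow(W, 2))) (Function('D')(W) = Add(Add(Pow(W, 2), Mul(W, W)), 37) = Add(Add(Pow(W, 2), Pow(W, 2)), 37) = Add(Mul(2, Pow(W, 2)), 37) = Add(37, Mul(2, Pow(W, 2))))
Pow(Add(Function('D')(Function('a')(6)), 243), Rational(1, 2)) = Pow(Add(Add(37, Mul(2, Pow(Mul(Pow(6, 2), Pow(Add(2, 6), -1)), 2))), 243), Rational(1, 2)) = Pow(Add(Add(37, Mul(2, Pow(Mul(36, Pow(8, -1)), 2))), 243), Rational(1, 2)) = Pow(Add(Add(37, Mul(2, Pow(Mul(36, Rational(1, 8)), 2))), 243), Rational(1, 2)) = Pow(Add(Add(37, Mul(2, Pow(Rational(9, 2), 2))), 243), Rational(1, 2)) = Pow(Add(Add(37, Mul(2, Rational(81, 4))), 243), Rational(1, 2)) = Pow(Add(Add(37, Rational(81, 2)), 243), Rational(1, 2)) = Pow(Add(Rational(155, 2), 243), Rational(1, 2)) = Pow(Rational(641, 2), Rational(1, 2)) = Mul(Rational(1, 2), Pow(1282, Rational(1, 2)))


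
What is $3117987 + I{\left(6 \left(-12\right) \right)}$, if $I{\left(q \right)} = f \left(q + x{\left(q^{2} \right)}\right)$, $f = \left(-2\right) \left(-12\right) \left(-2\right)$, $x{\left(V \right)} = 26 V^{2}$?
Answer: $-33535450845$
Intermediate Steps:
$f = -48$ ($f = 24 \left(-2\right) = -48$)
$I{\left(q \right)} = - 1248 q^{4} - 48 q$ ($I{\left(q \right)} = - 48 \left(q + 26 \left(q^{2}\right)^{2}\right) = - 48 \left(q + 26 q^{4}\right) = - 1248 q^{4} - 48 q$)
$3117987 + I{\left(6 \left(-12\right) \right)} = 3117987 - \left(33538572288 + 48 \cdot 6 \left(-12\right)\right) = 3117987 - \left(-3456 + 1248 \left(-72\right)^{4}\right) = 3117987 + \left(\left(-1248\right) 26873856 + 3456\right) = 3117987 + \left(-33538572288 + 3456\right) = 3117987 - 33538568832 = -33535450845$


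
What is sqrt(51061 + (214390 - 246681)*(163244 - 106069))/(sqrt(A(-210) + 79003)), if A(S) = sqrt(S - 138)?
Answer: 4*I*sqrt(115386679)/sqrt(79003 + 2*I*sqrt(87)) ≈ 0.018048 + 152.87*I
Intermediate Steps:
A(S) = sqrt(-138 + S)
sqrt(51061 + (214390 - 246681)*(163244 - 106069))/(sqrt(A(-210) + 79003)) = sqrt(51061 + (214390 - 246681)*(163244 - 106069))/(sqrt(sqrt(-138 - 210) + 79003)) = sqrt(51061 - 32291*57175)/(sqrt(sqrt(-348) + 79003)) = sqrt(51061 - 1846237925)/(sqrt(2*I*sqrt(87) + 79003)) = sqrt(-1846186864)/(sqrt(79003 + 2*I*sqrt(87))) = (4*I*sqrt(115386679))/sqrt(79003 + 2*I*sqrt(87)) = 4*I*sqrt(115386679)/sqrt(79003 + 2*I*sqrt(87))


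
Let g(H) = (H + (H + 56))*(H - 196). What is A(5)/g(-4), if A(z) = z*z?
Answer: -1/384 ≈ -0.0026042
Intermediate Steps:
A(z) = z**2
g(H) = (-196 + H)*(56 + 2*H) (g(H) = (H + (56 + H))*(-196 + H) = (56 + 2*H)*(-196 + H) = (-196 + H)*(56 + 2*H))
A(5)/g(-4) = 5**2/(-10976 - 336*(-4) + 2*(-4)**2) = 25/(-10976 + 1344 + 2*16) = 25/(-10976 + 1344 + 32) = 25/(-9600) = 25*(-1/9600) = -1/384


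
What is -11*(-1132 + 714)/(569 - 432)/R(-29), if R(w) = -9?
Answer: -4598/1233 ≈ -3.7291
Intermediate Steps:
-11*(-1132 + 714)/(569 - 432)/R(-29) = -11*(-1132 + 714)/(569 - 432)/(-9) = -11*(-418/137)*(-1)/9 = -11*(-418*1/137)*(-1)/9 = -(-4598)*(-1)/(137*9) = -11*418/1233 = -4598/1233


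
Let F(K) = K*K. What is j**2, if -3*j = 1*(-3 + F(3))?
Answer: 4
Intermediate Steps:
F(K) = K**2
j = -2 (j = -(-3 + 3**2)/3 = -(-3 + 9)/3 = -6/3 = -1/3*6 = -2)
j**2 = (-2)**2 = 4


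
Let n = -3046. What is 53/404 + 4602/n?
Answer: -848885/615292 ≈ -1.3796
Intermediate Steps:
53/404 + 4602/n = 53/404 + 4602/(-3046) = 53*(1/404) + 4602*(-1/3046) = 53/404 - 2301/1523 = -848885/615292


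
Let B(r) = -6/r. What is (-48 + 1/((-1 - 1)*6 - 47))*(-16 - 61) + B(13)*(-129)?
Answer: 2881499/767 ≈ 3756.8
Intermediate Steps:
(-48 + 1/((-1 - 1)*6 - 47))*(-16 - 61) + B(13)*(-129) = (-48 + 1/((-1 - 1)*6 - 47))*(-16 - 61) - 6/13*(-129) = (-48 + 1/(-2*6 - 47))*(-77) - 6*1/13*(-129) = (-48 + 1/(-12 - 47))*(-77) - 6/13*(-129) = (-48 + 1/(-59))*(-77) + 774/13 = (-48 - 1/59)*(-77) + 774/13 = -2833/59*(-77) + 774/13 = 218141/59 + 774/13 = 2881499/767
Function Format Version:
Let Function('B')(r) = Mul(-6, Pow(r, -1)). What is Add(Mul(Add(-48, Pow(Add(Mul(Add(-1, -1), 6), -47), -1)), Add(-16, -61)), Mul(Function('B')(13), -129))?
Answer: Rational(2881499, 767) ≈ 3756.8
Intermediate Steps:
Add(Mul(Add(-48, Pow(Add(Mul(Add(-1, -1), 6), -47), -1)), Add(-16, -61)), Mul(Function('B')(13), -129)) = Add(Mul(Add(-48, Pow(Add(Mul(Add(-1, -1), 6), -47), -1)), Add(-16, -61)), Mul(Mul(-6, Pow(13, -1)), -129)) = Add(Mul(Add(-48, Pow(Add(Mul(-2, 6), -47), -1)), -77), Mul(Mul(-6, Rational(1, 13)), -129)) = Add(Mul(Add(-48, Pow(Add(-12, -47), -1)), -77), Mul(Rational(-6, 13), -129)) = Add(Mul(Add(-48, Pow(-59, -1)), -77), Rational(774, 13)) = Add(Mul(Add(-48, Rational(-1, 59)), -77), Rational(774, 13)) = Add(Mul(Rational(-2833, 59), -77), Rational(774, 13)) = Add(Rational(218141, 59), Rational(774, 13)) = Rational(2881499, 767)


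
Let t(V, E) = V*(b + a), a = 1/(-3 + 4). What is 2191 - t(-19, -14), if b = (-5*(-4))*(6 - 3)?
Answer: 3350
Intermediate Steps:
b = 60 (b = 20*3 = 60)
a = 1 (a = 1/1 = 1)
t(V, E) = 61*V (t(V, E) = V*(60 + 1) = V*61 = 61*V)
2191 - t(-19, -14) = 2191 - 61*(-19) = 2191 - 1*(-1159) = 2191 + 1159 = 3350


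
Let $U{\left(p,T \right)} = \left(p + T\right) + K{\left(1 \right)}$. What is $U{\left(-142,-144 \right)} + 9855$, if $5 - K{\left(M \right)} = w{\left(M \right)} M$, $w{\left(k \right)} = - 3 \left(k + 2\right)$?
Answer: $9583$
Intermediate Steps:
$w{\left(k \right)} = -6 - 3 k$ ($w{\left(k \right)} = - 3 \left(2 + k\right) = -6 - 3 k$)
$K{\left(M \right)} = 5 - M \left(-6 - 3 M\right)$ ($K{\left(M \right)} = 5 - \left(-6 - 3 M\right) M = 5 - M \left(-6 - 3 M\right)$)
$U{\left(p,T \right)} = 14 + T + p$ ($U{\left(p,T \right)} = \left(p + T\right) + \left(5 + 3 \cdot 1 \left(2 + 1\right)\right) = \left(T + p\right) + \left(5 + 3 \cdot 1 \cdot 3\right) = \left(T + p\right) + \left(5 + 9\right) = \left(T + p\right) + 14 = 14 + T + p$)
$U{\left(-142,-144 \right)} + 9855 = \left(14 - 144 - 142\right) + 9855 = -272 + 9855 = 9583$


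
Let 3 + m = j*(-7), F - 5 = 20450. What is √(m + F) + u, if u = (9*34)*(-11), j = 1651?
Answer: -3366 + √8895 ≈ -3271.7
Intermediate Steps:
F = 20455 (F = 5 + 20450 = 20455)
u = -3366 (u = 306*(-11) = -3366)
m = -11560 (m = -3 + 1651*(-7) = -3 - 11557 = -11560)
√(m + F) + u = √(-11560 + 20455) - 3366 = √8895 - 3366 = -3366 + √8895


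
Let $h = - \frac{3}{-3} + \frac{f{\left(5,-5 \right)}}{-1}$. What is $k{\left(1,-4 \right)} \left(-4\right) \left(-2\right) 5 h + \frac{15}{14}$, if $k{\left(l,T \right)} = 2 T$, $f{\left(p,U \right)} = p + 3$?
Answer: $\frac{31375}{14} \approx 2241.1$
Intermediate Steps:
$f{\left(p,U \right)} = 3 + p$
$h = -7$ ($h = - \frac{3}{-3} + \frac{3 + 5}{-1} = \left(-3\right) \left(- \frac{1}{3}\right) + 8 \left(-1\right) = 1 - 8 = -7$)
$k{\left(1,-4 \right)} \left(-4\right) \left(-2\right) 5 h + \frac{15}{14} = 2 \left(-4\right) \left(-4\right) \left(-2\right) 5 \left(-7\right) + \frac{15}{14} = - 8 \cdot 8 \cdot 5 \left(-7\right) + 15 \cdot \frac{1}{14} = - 8 \cdot 40 \left(-7\right) + \frac{15}{14} = \left(-8\right) \left(-280\right) + \frac{15}{14} = 2240 + \frac{15}{14} = \frac{31375}{14}$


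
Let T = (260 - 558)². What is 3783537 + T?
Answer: 3872341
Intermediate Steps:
T = 88804 (T = (-298)² = 88804)
3783537 + T = 3783537 + 88804 = 3872341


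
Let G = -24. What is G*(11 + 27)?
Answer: -912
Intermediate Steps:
G*(11 + 27) = -24*(11 + 27) = -24*38 = -912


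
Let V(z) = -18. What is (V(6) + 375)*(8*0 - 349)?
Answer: -124593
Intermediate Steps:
(V(6) + 375)*(8*0 - 349) = (-18 + 375)*(8*0 - 349) = 357*(0 - 349) = 357*(-349) = -124593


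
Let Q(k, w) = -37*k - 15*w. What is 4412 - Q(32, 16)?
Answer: 5836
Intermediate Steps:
4412 - Q(32, 16) = 4412 - (-37*32 - 15*16) = 4412 - (-1184 - 240) = 4412 - 1*(-1424) = 4412 + 1424 = 5836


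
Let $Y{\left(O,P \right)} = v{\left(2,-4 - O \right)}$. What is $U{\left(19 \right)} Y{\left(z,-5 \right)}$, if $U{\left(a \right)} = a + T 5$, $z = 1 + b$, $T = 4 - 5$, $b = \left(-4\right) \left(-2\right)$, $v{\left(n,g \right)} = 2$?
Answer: $28$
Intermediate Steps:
$b = 8$
$T = -1$
$z = 9$ ($z = 1 + 8 = 9$)
$Y{\left(O,P \right)} = 2$
$U{\left(a \right)} = -5 + a$ ($U{\left(a \right)} = a - 5 = -5 + a$)
$U{\left(19 \right)} Y{\left(z,-5 \right)} = \left(-5 + 19\right) 2 = 14 \cdot 2 = 28$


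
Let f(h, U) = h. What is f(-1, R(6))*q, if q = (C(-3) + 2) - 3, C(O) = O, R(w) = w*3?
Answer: 4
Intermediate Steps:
R(w) = 3*w
q = -4 (q = (-3 + 2) - 3 = -1 - 3 = -4)
f(-1, R(6))*q = -1*(-4) = 4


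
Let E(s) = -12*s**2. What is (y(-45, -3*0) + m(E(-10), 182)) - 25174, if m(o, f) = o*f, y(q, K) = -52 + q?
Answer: -243671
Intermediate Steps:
m(o, f) = f*o
(y(-45, -3*0) + m(E(-10), 182)) - 25174 = ((-52 - 45) + 182*(-12*(-10)**2)) - 25174 = (-97 + 182*(-12*100)) - 25174 = (-97 + 182*(-1200)) - 25174 = (-97 - 218400) - 25174 = -218497 - 25174 = -243671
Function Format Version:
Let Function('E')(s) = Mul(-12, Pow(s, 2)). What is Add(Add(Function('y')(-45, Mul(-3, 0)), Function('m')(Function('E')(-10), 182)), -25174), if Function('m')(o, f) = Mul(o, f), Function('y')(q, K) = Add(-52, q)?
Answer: -243671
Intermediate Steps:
Function('m')(o, f) = Mul(f, o)
Add(Add(Function('y')(-45, Mul(-3, 0)), Function('m')(Function('E')(-10), 182)), -25174) = Add(Add(Add(-52, -45), Mul(182, Mul(-12, Pow(-10, 2)))), -25174) = Add(Add(-97, Mul(182, Mul(-12, 100))), -25174) = Add(Add(-97, Mul(182, -1200)), -25174) = Add(Add(-97, -218400), -25174) = Add(-218497, -25174) = -243671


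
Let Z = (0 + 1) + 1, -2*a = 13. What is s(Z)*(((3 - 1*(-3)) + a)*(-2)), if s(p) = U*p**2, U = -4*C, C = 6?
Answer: -96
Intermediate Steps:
a = -13/2 (a = -1/2*13 = -13/2 ≈ -6.5000)
U = -24 (U = -4*6 = -24)
Z = 2 (Z = 1 + 1 = 2)
s(p) = -24*p**2
s(Z)*(((3 - 1*(-3)) + a)*(-2)) = (-24*2**2)*(((3 - 1*(-3)) - 13/2)*(-2)) = (-24*4)*(((3 + 3) - 13/2)*(-2)) = -96*(6 - 13/2)*(-2) = -(-48)*(-2) = -96*1 = -96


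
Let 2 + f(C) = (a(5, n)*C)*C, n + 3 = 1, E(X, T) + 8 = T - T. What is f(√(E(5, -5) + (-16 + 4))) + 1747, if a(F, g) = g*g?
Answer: 1665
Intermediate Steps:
E(X, T) = -8 (E(X, T) = -8 + (T - T) = -8 + 0 = -8)
n = -2 (n = -3 + 1 = -2)
a(F, g) = g²
f(C) = -2 + 4*C² (f(C) = -2 + ((-2)²*C)*C = -2 + (4*C)*C = -2 + 4*C²)
f(√(E(5, -5) + (-16 + 4))) + 1747 = (-2 + 4*(√(-8 + (-16 + 4)))²) + 1747 = (-2 + 4*(√(-8 - 12))²) + 1747 = (-2 + 4*(√(-20))²) + 1747 = (-2 + 4*(2*I*√5)²) + 1747 = (-2 + 4*(-20)) + 1747 = (-2 - 80) + 1747 = -82 + 1747 = 1665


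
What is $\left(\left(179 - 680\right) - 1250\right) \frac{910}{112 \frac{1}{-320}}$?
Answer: $4552600$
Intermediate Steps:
$\left(\left(179 - 680\right) - 1250\right) \frac{910}{112 \frac{1}{-320}} = \left(\left(179 - 680\right) - 1250\right) \frac{910}{112 \left(- \frac{1}{320}\right)} = \left(-501 - 1250\right) \frac{910}{- \frac{7}{20}} = - 1751 \cdot 910 \left(- \frac{20}{7}\right) = \left(-1751\right) \left(-2600\right) = 4552600$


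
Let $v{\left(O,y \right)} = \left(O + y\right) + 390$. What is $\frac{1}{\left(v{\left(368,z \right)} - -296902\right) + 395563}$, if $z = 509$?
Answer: $\frac{1}{693732} \approx 1.4415 \cdot 10^{-6}$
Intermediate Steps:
$v{\left(O,y \right)} = 390 + O + y$
$\frac{1}{\left(v{\left(368,z \right)} - -296902\right) + 395563} = \frac{1}{\left(\left(390 + 368 + 509\right) - -296902\right) + 395563} = \frac{1}{\left(1267 + 296902\right) + 395563} = \frac{1}{298169 + 395563} = \frac{1}{693732}$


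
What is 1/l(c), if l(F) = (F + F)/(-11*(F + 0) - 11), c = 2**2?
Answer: -55/8 ≈ -6.8750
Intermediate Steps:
c = 4
l(F) = 2*F/(-11 - 11*F) (l(F) = (2*F)/(-11*F - 11) = (2*F)/(-11 - 11*F) = 2*F/(-11 - 11*F))
1/l(c) = 1/(-2*4/(11 + 11*4)) = 1/(-2*4/(11 + 44)) = 1/(-2*4/55) = 1/(-2*4*1/55) = 1/(-8/55) = -55/8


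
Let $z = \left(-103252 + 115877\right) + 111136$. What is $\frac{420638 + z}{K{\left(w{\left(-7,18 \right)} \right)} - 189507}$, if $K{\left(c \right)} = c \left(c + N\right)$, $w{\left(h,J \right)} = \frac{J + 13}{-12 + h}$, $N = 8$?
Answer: $- \frac{196528039}{68415778} \approx -2.8726$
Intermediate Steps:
$z = 123761$ ($z = 12625 + 111136 = 123761$)
$w{\left(h,J \right)} = \frac{13 + J}{-12 + h}$
$K{\left(c \right)} = c \left(8 + c\right)$ ($K{\left(c \right)} = c \left(c + 8\right) = c \left(8 + c\right)$)
$\frac{420638 + z}{K{\left(w{\left(-7,18 \right)} \right)} - 189507} = \frac{420638 + 123761}{\frac{13 + 18}{-12 - 7} \left(8 + \frac{13 + 18}{-12 - 7}\right) - 189507} = \frac{544399}{\frac{1}{-19} \cdot 31 \left(8 + \frac{1}{-19} \cdot 31\right) - 189507} = \frac{544399}{\left(- \frac{1}{19}\right) 31 \left(8 - \frac{31}{19}\right) - 189507} = \frac{544399}{- \frac{31 \left(8 - \frac{31}{19}\right)}{19} - 189507} = \frac{544399}{\left(- \frac{31}{19}\right) \frac{121}{19} - 189507} = \frac{544399}{- \frac{3751}{361} - 189507} = \frac{544399}{- \frac{68415778}{361}} = 544399 \left(- \frac{361}{68415778}\right) = - \frac{196528039}{68415778}$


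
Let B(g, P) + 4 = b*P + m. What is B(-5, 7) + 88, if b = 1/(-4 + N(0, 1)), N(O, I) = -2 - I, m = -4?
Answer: 79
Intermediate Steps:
b = -1/7 (b = 1/(-4 + (-2 - 1*1)) = 1/(-4 + (-2 - 1)) = 1/(-4 - 3) = 1/(-7) = -1/7 ≈ -0.14286)
B(g, P) = -8 - P/7 (B(g, P) = -4 + (-P/7 - 4) = -4 + (-4 - P/7) = -8 - P/7)
B(-5, 7) + 88 = (-8 - 1/7*7) + 88 = (-8 - 1) + 88 = -9 + 88 = 79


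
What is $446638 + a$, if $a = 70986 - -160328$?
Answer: $677952$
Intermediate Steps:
$a = 231314$ ($a = 70986 + 160328 = 231314$)
$446638 + a = 446638 + 231314 = 677952$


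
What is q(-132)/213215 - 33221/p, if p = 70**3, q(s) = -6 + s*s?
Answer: -221768303/14626549000 ≈ -0.015162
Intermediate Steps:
q(s) = -6 + s**2
p = 343000
q(-132)/213215 - 33221/p = (-6 + (-132)**2)/213215 - 33221/343000 = (-6 + 17424)*(1/213215) - 33221*1/343000 = 17418*(1/213215) - 33221/343000 = 17418/213215 - 33221/343000 = -221768303/14626549000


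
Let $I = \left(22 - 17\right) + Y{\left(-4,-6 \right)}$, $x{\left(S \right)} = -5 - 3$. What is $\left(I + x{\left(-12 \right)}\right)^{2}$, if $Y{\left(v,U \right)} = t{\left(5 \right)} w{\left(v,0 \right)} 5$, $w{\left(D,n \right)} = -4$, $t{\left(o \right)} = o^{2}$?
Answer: $253009$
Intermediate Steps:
$x{\left(S \right)} = -8$
$Y{\left(v,U \right)} = -500$ ($Y{\left(v,U \right)} = 5^{2} \left(-4\right) 5 = 25 \left(-4\right) 5 = \left(-100\right) 5 = -500$)
$I = -495$ ($I = \left(22 - 17\right) - 500 = 5 - 500 = -495$)
$\left(I + x{\left(-12 \right)}\right)^{2} = \left(-495 - 8\right)^{2} = \left(-503\right)^{2} = 253009$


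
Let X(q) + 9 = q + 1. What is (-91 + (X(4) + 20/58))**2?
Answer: 7535025/841 ≈ 8959.6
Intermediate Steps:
X(q) = -8 + q (X(q) = -9 + (q + 1) = -9 + (1 + q) = -8 + q)
(-91 + (X(4) + 20/58))**2 = (-91 + ((-8 + 4) + 20/58))**2 = (-91 + (-4 + 20*(1/58)))**2 = (-91 + (-4 + 10/29))**2 = (-91 - 106/29)**2 = (-2745/29)**2 = 7535025/841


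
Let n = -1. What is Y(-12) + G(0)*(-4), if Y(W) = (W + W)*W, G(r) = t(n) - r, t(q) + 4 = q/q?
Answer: 300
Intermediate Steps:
t(q) = -3 (t(q) = -4 + q/q = -4 + 1 = -3)
G(r) = -3 - r
Y(W) = 2*W² (Y(W) = (2*W)*W = 2*W²)
Y(-12) + G(0)*(-4) = 2*(-12)² + (-3 - 1*0)*(-4) = 2*144 + (-3 + 0)*(-4) = 288 - 3*(-4) = 288 + 12 = 300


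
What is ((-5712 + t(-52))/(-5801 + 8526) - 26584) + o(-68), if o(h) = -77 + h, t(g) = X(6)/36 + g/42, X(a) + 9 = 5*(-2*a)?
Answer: -6118748173/228900 ≈ -26731.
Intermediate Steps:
X(a) = -9 - 10*a (X(a) = -9 + 5*(-2*a) = -9 - 10*a)
t(g) = -23/12 + g/42 (t(g) = (-9 - 10*6)/36 + g/42 = (-9 - 60)*(1/36) + g*(1/42) = -69*1/36 + g/42 = -23/12 + g/42)
((-5712 + t(-52))/(-5801 + 8526) - 26584) + o(-68) = ((-5712 + (-23/12 + (1/42)*(-52)))/(-5801 + 8526) - 26584) + (-77 - 68) = ((-5712 + (-23/12 - 26/21))/2725 - 26584) - 145 = ((-5712 - 265/84)*(1/2725) - 26584) - 145 = (-480073/84*1/2725 - 26584) - 145 = (-480073/228900 - 26584) - 145 = -6085557673/228900 - 145 = -6118748173/228900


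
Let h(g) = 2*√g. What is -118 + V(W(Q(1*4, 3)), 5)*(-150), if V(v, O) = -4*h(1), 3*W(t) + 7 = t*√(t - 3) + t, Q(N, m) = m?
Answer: 1082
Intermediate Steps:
W(t) = -7/3 + t/3 + t*√(-3 + t)/3 (W(t) = -7/3 + (t*√(t - 3) + t)/3 = -7/3 + (t*√(-3 + t) + t)/3 = -7/3 + (t + t*√(-3 + t))/3 = -7/3 + (t/3 + t*√(-3 + t)/3) = -7/3 + t/3 + t*√(-3 + t)/3)
V(v, O) = -8 (V(v, O) = -8*√1 = -8)
-118 + V(W(Q(1*4, 3)), 5)*(-150) = -118 - 8*(-150) = -118 + 1200 = 1082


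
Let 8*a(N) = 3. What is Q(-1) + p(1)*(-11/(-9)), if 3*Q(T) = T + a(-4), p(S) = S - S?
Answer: -5/24 ≈ -0.20833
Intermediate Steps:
a(N) = 3/8 (a(N) = (1/8)*3 = 3/8)
p(S) = 0
Q(T) = 1/8 + T/3 (Q(T) = (T + 3/8)/3 = (3/8 + T)/3 = 1/8 + T/3)
Q(-1) + p(1)*(-11/(-9)) = (1/8 + (1/3)*(-1)) + 0*(-11/(-9)) = (1/8 - 1/3) + 0*(-11*(-1/9)) = -5/24 + 0*(11/9) = -5/24 + 0 = -5/24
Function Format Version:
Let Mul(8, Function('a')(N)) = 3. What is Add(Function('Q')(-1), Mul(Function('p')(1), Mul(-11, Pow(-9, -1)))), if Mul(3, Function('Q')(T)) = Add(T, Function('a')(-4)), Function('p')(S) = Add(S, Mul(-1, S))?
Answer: Rational(-5, 24) ≈ -0.20833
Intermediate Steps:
Function('a')(N) = Rational(3, 8) (Function('a')(N) = Mul(Rational(1, 8), 3) = Rational(3, 8))
Function('p')(S) = 0
Function('Q')(T) = Add(Rational(1, 8), Mul(Rational(1, 3), T)) (Function('Q')(T) = Mul(Rational(1, 3), Add(T, Rational(3, 8))) = Mul(Rational(1, 3), Add(Rational(3, 8), T)) = Add(Rational(1, 8), Mul(Rational(1, 3), T)))
Add(Function('Q')(-1), Mul(Function('p')(1), Mul(-11, Pow(-9, -1)))) = Add(Add(Rational(1, 8), Mul(Rational(1, 3), -1)), Mul(0, Mul(-11, Pow(-9, -1)))) = Add(Add(Rational(1, 8), Rational(-1, 3)), Mul(0, Mul(-11, Rational(-1, 9)))) = Add(Rational(-5, 24), Mul(0, Rational(11, 9))) = Add(Rational(-5, 24), 0) = Rational(-5, 24)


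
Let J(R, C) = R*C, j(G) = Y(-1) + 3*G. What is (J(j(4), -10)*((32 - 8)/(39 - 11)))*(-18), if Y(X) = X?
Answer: 11880/7 ≈ 1697.1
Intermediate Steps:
j(G) = -1 + 3*G
J(R, C) = C*R
(J(j(4), -10)*((32 - 8)/(39 - 11)))*(-18) = ((-10*(-1 + 3*4))*((32 - 8)/(39 - 11)))*(-18) = ((-10*(-1 + 12))*(24/28))*(-18) = ((-10*11)*(24*(1/28)))*(-18) = -110*6/7*(-18) = -660/7*(-18) = 11880/7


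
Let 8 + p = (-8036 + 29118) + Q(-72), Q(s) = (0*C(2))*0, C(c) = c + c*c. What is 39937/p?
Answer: 39937/21074 ≈ 1.8951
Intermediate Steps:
C(c) = c + c²
Q(s) = 0 (Q(s) = (0*(2*(1 + 2)))*0 = (0*(2*3))*0 = (0*6)*0 = 0*0 = 0)
p = 21074 (p = -8 + ((-8036 + 29118) + 0) = -8 + (21082 + 0) = -8 + 21082 = 21074)
39937/p = 39937/21074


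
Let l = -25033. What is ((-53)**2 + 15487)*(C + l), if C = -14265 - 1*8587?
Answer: -876103960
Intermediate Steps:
C = -22852 (C = -14265 - 8587 = -22852)
((-53)**2 + 15487)*(C + l) = ((-53)**2 + 15487)*(-22852 - 25033) = (2809 + 15487)*(-47885) = 18296*(-47885) = -876103960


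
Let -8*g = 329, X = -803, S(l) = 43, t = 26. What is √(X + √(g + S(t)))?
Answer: √(-3212 + √30)/2 ≈ 28.313*I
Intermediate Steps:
g = -329/8 (g = -⅛*329 = -329/8 ≈ -41.125)
√(X + √(g + S(t))) = √(-803 + √(-329/8 + 43)) = √(-803 + √(15/8)) = √(-803 + √30/4)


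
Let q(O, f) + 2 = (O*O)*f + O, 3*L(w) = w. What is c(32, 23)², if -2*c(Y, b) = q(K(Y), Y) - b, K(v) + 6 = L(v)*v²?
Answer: 1178006412837708900625/324 ≈ 3.6358e+18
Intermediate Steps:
L(w) = w/3
K(v) = -6 + v³/3 (K(v) = -6 + (v/3)*v² = -6 + v³/3)
q(O, f) = -2 + O + f*O² (q(O, f) = -2 + ((O*O)*f + O) = -2 + (O²*f + O) = -2 + (f*O² + O) = -2 + (O + f*O²) = -2 + O + f*O²)
c(Y, b) = 4 + b/2 - Y³/6 - Y*(-6 + Y³/3)²/2 (c(Y, b) = -((-2 + (-6 + Y³/3) + Y*(-6 + Y³/3)²) - b)/2 = -((-8 + Y³/3 + Y*(-6 + Y³/3)²) - b)/2 = -(-8 - b + Y³/3 + Y*(-6 + Y³/3)²)/2 = 4 + b/2 - Y³/6 - Y*(-6 + Y³/3)²/2)
c(32, 23)² = (4 + (½)*23 - ⅙*32³ - 1/18*32*(-18 + 32³)²)² = (4 + 23/2 - ⅙*32768 - 1/18*32*(-18 + 32768)²)² = (4 + 23/2 - 16384/3 - 1/18*32*32750²)² = (4 + 23/2 - 16384/3 - 1/18*32*1072562500)² = (4 + 23/2 - 16384/3 - 17161000000/9)² = (-34322098025/18)² = 1178006412837708900625/324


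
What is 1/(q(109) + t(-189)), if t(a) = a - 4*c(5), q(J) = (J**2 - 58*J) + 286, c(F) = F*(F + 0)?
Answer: 1/5556 ≈ 0.00017999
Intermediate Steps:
c(F) = F**2 (c(F) = F*F = F**2)
q(J) = 286 + J**2 - 58*J
t(a) = -100 + a (t(a) = a - 4*5**2 = a - 4*25 = a - 100 = -100 + a)
1/(q(109) + t(-189)) = 1/((286 + 109**2 - 58*109) + (-100 - 189)) = 1/((286 + 11881 - 6322) - 289) = 1/(5845 - 289) = 1/5556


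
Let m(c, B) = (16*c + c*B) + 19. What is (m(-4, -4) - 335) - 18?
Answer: -382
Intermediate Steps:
m(c, B) = 19 + 16*c + B*c (m(c, B) = (16*c + B*c) + 19 = 19 + 16*c + B*c)
(m(-4, -4) - 335) - 18 = ((19 + 16*(-4) - 4*(-4)) - 335) - 18 = ((19 - 64 + 16) - 335) - 18 = (-29 - 335) - 18 = -364 - 18 = -382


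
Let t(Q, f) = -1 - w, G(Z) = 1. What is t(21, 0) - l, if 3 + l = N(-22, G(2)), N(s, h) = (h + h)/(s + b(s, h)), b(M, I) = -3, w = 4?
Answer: -48/25 ≈ -1.9200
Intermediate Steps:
t(Q, f) = -5 (t(Q, f) = -1 - 1*4 = -1 - 4 = -5)
N(s, h) = 2*h/(-3 + s) (N(s, h) = (h + h)/(s - 3) = (2*h)/(-3 + s) = 2*h/(-3 + s))
l = -77/25 (l = -3 + 2*1/(-3 - 22) = -3 + 2*1/(-25) = -3 + 2*1*(-1/25) = -3 - 2/25 = -77/25 ≈ -3.0800)
t(21, 0) - l = -5 - 1*(-77/25) = -5 + 77/25 = -48/25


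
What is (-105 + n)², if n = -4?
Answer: 11881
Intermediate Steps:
(-105 + n)² = (-105 - 4)² = (-109)² = 11881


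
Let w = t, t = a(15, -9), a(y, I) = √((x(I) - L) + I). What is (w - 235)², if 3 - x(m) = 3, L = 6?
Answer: (235 - I*√15)² ≈ 55210.0 - 1820.3*I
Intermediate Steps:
x(m) = 0 (x(m) = 3 - 1*3 = 3 - 3 = 0)
a(y, I) = √(-6 + I) (a(y, I) = √((0 - 1*6) + I) = √((0 - 6) + I) = √(-6 + I))
t = I*√15 (t = √(-6 - 9) = √(-15) = I*√15 ≈ 3.873*I)
w = I*√15 ≈ 3.873*I
(w - 235)² = (I*√15 - 235)² = (-235 + I*√15)²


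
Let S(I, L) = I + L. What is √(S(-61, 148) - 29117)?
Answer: I*√29030 ≈ 170.38*I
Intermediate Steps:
√(S(-61, 148) - 29117) = √((-61 + 148) - 29117) = √(87 - 29117) = √(-29030) = I*√29030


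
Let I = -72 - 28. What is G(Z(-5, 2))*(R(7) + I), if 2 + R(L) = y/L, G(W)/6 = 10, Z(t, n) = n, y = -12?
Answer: -43560/7 ≈ -6222.9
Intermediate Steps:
G(W) = 60 (G(W) = 6*10 = 60)
I = -100
R(L) = -2 - 12/L
G(Z(-5, 2))*(R(7) + I) = 60*((-2 - 12/7) - 100) = 60*(-26/7 - 100) = 60*(-726/7) = -43560/7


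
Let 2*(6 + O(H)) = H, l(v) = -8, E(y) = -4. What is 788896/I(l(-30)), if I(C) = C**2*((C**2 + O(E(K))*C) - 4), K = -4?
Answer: 24653/248 ≈ 99.407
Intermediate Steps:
O(H) = -6 + H/2
I(C) = C**2*(-4 + C**2 - 8*C) (I(C) = C**2*((C**2 + (-6 + (1/2)*(-4))*C) - 4) = C**2*((C**2 + (-6 - 2)*C) - 4) = C**2*((C**2 - 8*C) - 4) = C**2*(-4 + C**2 - 8*C))
788896/I(l(-30)) = 788896/(((-8)**2*(-4 + (-8)**2 - 8*(-8)))) = 788896/((64*(-4 + 64 + 64))) = 788896/((64*124)) = 788896/7936 = 788896*(1/7936) = 24653/248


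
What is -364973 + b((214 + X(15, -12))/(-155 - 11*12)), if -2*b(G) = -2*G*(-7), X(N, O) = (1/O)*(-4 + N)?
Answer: -179564159/492 ≈ -3.6497e+5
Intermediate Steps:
X(N, O) = (-4 + N)/O
b(G) = -7*G (b(G) = -(-2*G)*(-7)/2 = -7*G)
-364973 + b((214 + X(15, -12))/(-155 - 11*12)) = -364973 - 7*(214 + (-4 + 15)/(-12))/(-155 - 11*12) = -364973 - 7*(214 - 1/12*11)/(-155 - 132) = -364973 - 7*(214 - 11/12)/(-287) = -364973 - 17899*(-1)/(12*287) = -364973 - 7*(-2557/3444) = -364973 + 2557/492 = -179564159/492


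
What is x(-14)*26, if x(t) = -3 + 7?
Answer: 104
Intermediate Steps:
x(t) = 4
x(-14)*26 = 4*26 = 104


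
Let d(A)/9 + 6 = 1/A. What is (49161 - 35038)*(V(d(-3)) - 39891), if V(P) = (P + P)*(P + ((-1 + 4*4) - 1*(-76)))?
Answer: -618121341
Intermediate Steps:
d(A) = -54 + 9/A
V(P) = 2*P*(91 + P) (V(P) = (2*P)*(P + ((-1 + 16) + 76)) = (2*P)*(P + (15 + 76)) = (2*P)*(P + 91) = (2*P)*(91 + P) = 2*P*(91 + P))
(49161 - 35038)*(V(d(-3)) - 39891) = (49161 - 35038)*(2*(-54 + 9/(-3))*(91 + (-54 + 9/(-3))) - 39891) = 14123*(2*(-54 + 9*(-⅓))*(91 + (-54 + 9*(-⅓))) - 39891) = 14123*(2*(-54 - 3)*(91 + (-54 - 3)) - 39891) = 14123*(2*(-57)*(91 - 57) - 39891) = 14123*(2*(-57)*34 - 39891) = 14123*(-3876 - 39891) = 14123*(-43767) = -618121341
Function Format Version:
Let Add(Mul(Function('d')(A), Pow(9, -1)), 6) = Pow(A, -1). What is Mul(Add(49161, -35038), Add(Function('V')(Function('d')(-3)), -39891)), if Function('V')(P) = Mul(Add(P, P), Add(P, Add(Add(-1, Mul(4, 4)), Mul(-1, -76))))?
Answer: -618121341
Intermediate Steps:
Function('d')(A) = Add(-54, Mul(9, Pow(A, -1)))
Function('V')(P) = Mul(2, P, Add(91, P)) (Function('V')(P) = Mul(Mul(2, P), Add(P, Add(Add(-1, 16), 76))) = Mul(Mul(2, P), Add(P, Add(15, 76))) = Mul(Mul(2, P), Add(P, 91)) = Mul(Mul(2, P), Add(91, P)) = Mul(2, P, Add(91, P)))
Mul(Add(49161, -35038), Add(Function('V')(Function('d')(-3)), -39891)) = Mul(Add(49161, -35038), Add(Mul(2, Add(-54, Mul(9, Pow(-3, -1))), Add(91, Add(-54, Mul(9, Pow(-3, -1))))), -39891)) = Mul(14123, Add(Mul(2, Add(-54, Mul(9, Rational(-1, 3))), Add(91, Add(-54, Mul(9, Rational(-1, 3))))), -39891)) = Mul(14123, Add(Mul(2, Add(-54, -3), Add(91, Add(-54, -3))), -39891)) = Mul(14123, Add(Mul(2, -57, Add(91, -57)), -39891)) = Mul(14123, Add(Mul(2, -57, 34), -39891)) = Mul(14123, Add(-3876, -39891)) = Mul(14123, -43767) = -618121341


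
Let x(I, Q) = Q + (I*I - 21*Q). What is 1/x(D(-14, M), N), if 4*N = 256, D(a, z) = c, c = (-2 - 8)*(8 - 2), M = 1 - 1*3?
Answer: 1/2320 ≈ 0.00043103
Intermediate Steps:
M = -2 (M = 1 - 3 = -2)
c = -60 (c = -10*6 = -60)
D(a, z) = -60
N = 64 (N = (1/4)*256 = 64)
x(I, Q) = I**2 - 20*Q (x(I, Q) = Q + (I**2 - 21*Q) = I**2 - 20*Q)
1/x(D(-14, M), N) = 1/((-60)**2 - 20*64) = 1/(3600 - 1280) = 1/2320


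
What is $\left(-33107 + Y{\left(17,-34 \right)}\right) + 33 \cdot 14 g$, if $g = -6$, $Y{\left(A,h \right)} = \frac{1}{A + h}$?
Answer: $- \frac{609944}{17} \approx -35879.0$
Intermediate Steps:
$\left(-33107 + Y{\left(17,-34 \right)}\right) + 33 \cdot 14 g = \left(-33107 + \frac{1}{17 - 34}\right) + 33 \cdot 14 \left(-6\right) = \left(-33107 + \frac{1}{-17}\right) + 33 \left(-84\right) = \left(-33107 - \frac{1}{17}\right) - 2772 = - \frac{562820}{17} - 2772 = - \frac{609944}{17}$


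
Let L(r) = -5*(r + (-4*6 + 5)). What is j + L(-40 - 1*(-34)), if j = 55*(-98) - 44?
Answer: -5309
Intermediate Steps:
j = -5434 (j = -5390 - 44 = -5434)
L(r) = 95 - 5*r (L(r) = -5*(r + (-24 + 5)) = -5*(r - 19) = -5*(-19 + r) = 95 - 5*r)
j + L(-40 - 1*(-34)) = -5434 + (95 - 5*(-40 - 1*(-34))) = -5434 + (95 - 5*(-40 + 34)) = -5434 + (95 - 5*(-6)) = -5434 + (95 + 30) = -5434 + 125 = -5309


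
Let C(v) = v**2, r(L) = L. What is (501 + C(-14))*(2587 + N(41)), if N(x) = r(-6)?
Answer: 1798957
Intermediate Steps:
N(x) = -6
(501 + C(-14))*(2587 + N(41)) = (501 + (-14)**2)*(2587 - 6) = (501 + 196)*2581 = 697*2581 = 1798957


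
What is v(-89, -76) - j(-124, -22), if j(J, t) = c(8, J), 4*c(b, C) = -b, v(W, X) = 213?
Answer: 215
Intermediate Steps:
c(b, C) = -b/4 (c(b, C) = (-b)/4 = -b/4)
j(J, t) = -2 (j(J, t) = -¼*8 = -2)
v(-89, -76) - j(-124, -22) = 213 - 1*(-2) = 213 + 2 = 215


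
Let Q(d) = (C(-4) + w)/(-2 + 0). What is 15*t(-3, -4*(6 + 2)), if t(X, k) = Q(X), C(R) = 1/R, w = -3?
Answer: 195/8 ≈ 24.375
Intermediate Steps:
Q(d) = 13/8 (Q(d) = (1/(-4) - 3)/(-2 + 0) = (-1/4 - 3)/(-2) = -13/4*(-1/2) = 13/8)
t(X, k) = 13/8
15*t(-3, -4*(6 + 2)) = 15*(13/8) = 195/8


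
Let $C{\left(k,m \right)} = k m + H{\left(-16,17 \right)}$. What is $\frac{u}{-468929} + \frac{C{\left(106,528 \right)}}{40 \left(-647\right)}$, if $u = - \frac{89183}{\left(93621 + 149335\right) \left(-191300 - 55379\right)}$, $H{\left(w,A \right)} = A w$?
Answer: $- \frac{195659490643414099557}{90916181015586224060} \approx -2.1521$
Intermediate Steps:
$C{\left(k,m \right)} = -272 + k m$ ($C{\left(k,m \right)} = k m + 17 \left(-16\right) = k m - 272 = -272 + k m$)
$u = \frac{89183}{59932143124}$ ($u = - \frac{89183}{242956 \left(-246679\right)} = - \frac{89183}{-59932143124} = \left(-89183\right) \left(- \frac{1}{59932143124}\right) = \frac{89183}{59932143124} \approx 1.4881 \cdot 10^{-6}$)
$\frac{u}{-468929} + \frac{C{\left(106,528 \right)}}{40 \left(-647\right)} = \frac{89183}{59932143124 \left(-468929\right)} + \frac{-272 + 106 \cdot 528}{40 \left(-647\right)} = \frac{89183}{59932143124} \left(- \frac{1}{468929}\right) + \frac{-272 + 55968}{-25880} = - \frac{89183}{28103919942994196} + 55696 \left(- \frac{1}{25880}\right) = - \frac{89183}{28103919942994196} - \frac{6962}{3235} = - \frac{195659490643414099557}{90916181015586224060}$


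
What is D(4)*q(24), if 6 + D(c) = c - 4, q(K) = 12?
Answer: -72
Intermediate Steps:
D(c) = -10 + c (D(c) = -6 + (c - 4) = -6 + (-4 + c) = -10 + c)
D(4)*q(24) = (-10 + 4)*12 = -6*12 = -72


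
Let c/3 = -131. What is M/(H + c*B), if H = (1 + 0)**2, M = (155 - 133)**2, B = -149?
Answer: 242/29279 ≈ 0.0082653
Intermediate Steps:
c = -393 (c = 3*(-131) = -393)
M = 484 (M = 22**2 = 484)
H = 1 (H = 1**2 = 1)
M/(H + c*B) = 484/(1 - 393*(-149)) = 484/(1 + 58557) = 484/58558 = 484*(1/58558) = 242/29279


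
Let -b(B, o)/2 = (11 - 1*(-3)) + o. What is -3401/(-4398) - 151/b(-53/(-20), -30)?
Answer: -277633/70368 ≈ -3.9454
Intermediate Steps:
b(B, o) = -28 - 2*o (b(B, o) = -2*((11 - 1*(-3)) + o) = -2*((11 + 3) + o) = -2*(14 + o) = -28 - 2*o)
-3401/(-4398) - 151/b(-53/(-20), -30) = -3401/(-4398) - 151/(-28 - 2*(-30)) = -3401*(-1/4398) - 151/(-28 + 60) = 3401/4398 - 151/32 = -277633/70368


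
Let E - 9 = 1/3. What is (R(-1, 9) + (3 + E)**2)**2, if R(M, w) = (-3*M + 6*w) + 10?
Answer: 3888784/81 ≈ 48010.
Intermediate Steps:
E = 28/3 (E = 9 + 1/3 = 28/3 ≈ 9.3333)
R(M, w) = 10 - 3*M + 6*w
(R(-1, 9) + (3 + E)**2)**2 = ((10 - 3*(-1) + 6*9) + (3 + 28/3)**2)**2 = ((10 + 3 + 54) + (37/3)**2)**2 = (67 + 1369/9)**2 = (1972/9)**2 = 3888784/81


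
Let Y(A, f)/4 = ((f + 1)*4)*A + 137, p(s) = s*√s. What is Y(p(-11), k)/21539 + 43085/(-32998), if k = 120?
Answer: -129989273/101534846 - 21296*I*√11/21539 ≈ -1.2802 - 3.2792*I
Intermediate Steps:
p(s) = s^(3/2)
Y(A, f) = 548 + 4*A*(4 + 4*f) (Y(A, f) = 4*(((f + 1)*4)*A + 137) = 4*(((1 + f)*4)*A + 137) = 4*((4 + 4*f)*A + 137) = 4*(A*(4 + 4*f) + 137) = 4*(137 + A*(4 + 4*f)) = 548 + 4*A*(4 + 4*f))
Y(p(-11), k)/21539 + 43085/(-32998) = (548 + 16*(-11)^(3/2) + 16*(-11)^(3/2)*120)/21539 + 43085/(-32998) = (548 + 16*(-11*I*√11) + 16*(-11*I*√11)*120)*(1/21539) + 43085*(-1/32998) = (548 - 176*I*√11 - 21120*I*√11)*(1/21539) - 6155/4714 = (548 - 21296*I*√11)*(1/21539) - 6155/4714 = (548/21539 - 21296*I*√11/21539) - 6155/4714 = -129989273/101534846 - 21296*I*√11/21539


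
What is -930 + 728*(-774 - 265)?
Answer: -757322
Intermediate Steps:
-930 + 728*(-774 - 265) = -930 + 728*(-1039) = -930 - 756392 = -757322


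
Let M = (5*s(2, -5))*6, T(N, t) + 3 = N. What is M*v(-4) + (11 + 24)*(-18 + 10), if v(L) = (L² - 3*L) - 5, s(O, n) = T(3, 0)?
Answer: -280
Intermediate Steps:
T(N, t) = -3 + N
s(O, n) = 0 (s(O, n) = -3 + 3 = 0)
v(L) = -5 + L² - 3*L
M = 0 (M = (5*0)*6 = 0*6 = 0)
M*v(-4) + (11 + 24)*(-18 + 10) = 0*(-5 + (-4)² - 3*(-4)) + (11 + 24)*(-18 + 10) = 0*(-5 + 16 + 12) + 35*(-8) = 0*23 - 280 = 0 - 280 = -280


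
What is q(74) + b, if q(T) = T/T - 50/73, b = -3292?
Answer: -240293/73 ≈ -3291.7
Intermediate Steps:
q(T) = 23/73 (q(T) = 1 - 50*1/73 = 1 - 50/73 = 23/73)
q(74) + b = 23/73 - 3292 = -240293/73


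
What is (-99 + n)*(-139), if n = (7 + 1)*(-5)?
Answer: 19321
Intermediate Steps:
n = -40 (n = 8*(-5) = -40)
(-99 + n)*(-139) = (-99 - 40)*(-139) = -139*(-139) = 19321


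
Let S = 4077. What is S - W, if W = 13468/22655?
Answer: 92350967/22655 ≈ 4076.4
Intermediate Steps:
W = 13468/22655 (W = 13468*(1/22655) = 13468/22655 ≈ 0.59448)
S - W = 4077 - 1*13468/22655 = 4077 - 13468/22655 = 92350967/22655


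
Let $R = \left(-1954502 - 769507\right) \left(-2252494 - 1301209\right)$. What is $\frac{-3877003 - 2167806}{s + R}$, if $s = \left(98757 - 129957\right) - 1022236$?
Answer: $- \frac{6044809}{9680317901891} \approx -6.2444 \cdot 10^{-7}$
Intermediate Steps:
$R = 9680318955327$ ($R = \left(-2724009\right) \left(-3553703\right) = 9680318955327$)
$s = -1053436$ ($s = -31200 - 1022236 = -1053436$)
$\frac{-3877003 - 2167806}{s + R} = \frac{-3877003 - 2167806}{-1053436 + 9680318955327} = \frac{-3877003 - 2167806}{9680317901891} = \left(-3877003 - 2167806\right) \frac{1}{9680317901891} = \left(-6044809\right) \frac{1}{9680317901891} = - \frac{6044809}{9680317901891}$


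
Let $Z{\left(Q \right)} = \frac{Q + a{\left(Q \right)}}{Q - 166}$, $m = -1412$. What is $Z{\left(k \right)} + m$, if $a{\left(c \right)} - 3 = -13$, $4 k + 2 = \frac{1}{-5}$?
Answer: $- \frac{4703161}{3331} \approx -1411.9$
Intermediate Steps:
$k = - \frac{11}{20}$ ($k = - \frac{1}{2} + \frac{1}{4 \left(-5\right)} = - \frac{1}{2} + \frac{1}{4} \left(- \frac{1}{5}\right) = - \frac{1}{2} - \frac{1}{20} = - \frac{11}{20} \approx -0.55$)
$a{\left(c \right)} = -10$ ($a{\left(c \right)} = 3 - 13 = -10$)
$Z{\left(Q \right)} = \frac{-10 + Q}{-166 + Q}$ ($Z{\left(Q \right)} = \frac{Q - 10}{Q - 166} = \frac{-10 + Q}{-166 + Q}$)
$Z{\left(k \right)} + m = \frac{-10 - \frac{11}{20}}{-166 - \frac{11}{20}} - 1412 = \frac{1}{- \frac{3331}{20}} \left(- \frac{211}{20}\right) - 1412 = \left(- \frac{20}{3331}\right) \left(- \frac{211}{20}\right) - 1412 = \frac{211}{3331} - 1412 = - \frac{4703161}{3331}$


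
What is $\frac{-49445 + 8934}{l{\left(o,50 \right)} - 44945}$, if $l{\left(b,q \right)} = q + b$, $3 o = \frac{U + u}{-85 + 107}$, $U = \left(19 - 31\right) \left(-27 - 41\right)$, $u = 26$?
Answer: $\frac{1336863}{1481114} \approx 0.90261$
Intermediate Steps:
$U = 816$ ($U = \left(-12\right) \left(-68\right) = 816$)
$o = \frac{421}{33}$ ($o = \frac{\left(816 + 26\right) \frac{1}{-85 + 107}}{3} = \frac{842 \cdot \frac{1}{22}}{3} = \frac{1}{3} \cdot \frac{421}{11} = \frac{421}{33} \approx 12.758$)
$l{\left(b,q \right)} = b + q$
$\frac{-49445 + 8934}{l{\left(o,50 \right)} - 44945} = \frac{-49445 + 8934}{\left(\frac{421}{33} + 50\right) - 44945} = - \frac{40511}{\frac{2071}{33} - 44945} = - \frac{40511}{- \frac{1481114}{33}} = \left(-40511\right) \left(- \frac{33}{1481114}\right) = \frac{1336863}{1481114}$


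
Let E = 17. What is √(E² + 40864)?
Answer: √41153 ≈ 202.86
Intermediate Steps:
√(E² + 40864) = √(17² + 40864) = √(289 + 40864) = √41153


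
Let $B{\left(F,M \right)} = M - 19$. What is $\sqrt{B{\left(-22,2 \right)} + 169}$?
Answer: $2 \sqrt{38} \approx 12.329$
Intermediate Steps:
$B{\left(F,M \right)} = -19 + M$
$\sqrt{B{\left(-22,2 \right)} + 169} = \sqrt{\left(-19 + 2\right) + 169} = \sqrt{-17 + 169} = \sqrt{152} = 2 \sqrt{38}$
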